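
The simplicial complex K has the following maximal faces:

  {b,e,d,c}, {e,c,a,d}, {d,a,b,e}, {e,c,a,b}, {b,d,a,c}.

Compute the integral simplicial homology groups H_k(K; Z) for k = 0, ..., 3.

H_0 ≅ Z,  H_1 = 0,  H_2 = 0,  H_3 ≅ Z.

We work with the vertex ordering a < b < c < d < e. The simplices of K, each written with vertices in increasing order, are:

  0-simplices (5): a, b, c, d, e
  1-simplices (10): ab, ac, ad, ae, bc, bd, be, cd, ce, de
  2-simplices (10): abc, abd, abe, acd, ace, ade, bcd, bce, bde, cde
  3-simplices (5): abcd, abce, abde, acde, bcde

giving chain groups C_0 ≅ Z^5, C_1 ≅ Z^10, C_2 ≅ Z^10, C_3 ≅ Z^5.

∂_1: C_1 → C_0 sends each edge [p,q] (with p < q) to q − p. For instance
  ∂bd = d − b.
The resulting 5×10 matrix has rank 4, and its Smith normal form has invariant factors (1,1,1,1).

∂_2: C_2 → C_1 sends each 2-simplex [p,q,r] to [q,r] − [p,r] + [p,q]. For instance
  ∂abe = be − ae + ab,
  ∂bce = ce − be + bc.
As a 10×10 matrix over Z this has rank 6, with invariant factors (1,1,1,1,1,1).

∂_3: C_3 → C_2 sends each 3-simplex σ to the alternating sum Σ_i (−1)^i (σ with its i-th vertex removed). For instance
  ∂bcde = cde − bde + bce − bcd,
  ∂acde = cde − ade + ace − acd.
The 10×5 boundary matrix has rank 4 and Smith normal form diag(1,1,1,1).

Reading off H_k = ker ∂_k / im ∂_{k+1}:

  H_0: rank C_0 − rank ∂_1 = 5 − 4 = 1, and the invariant factors of ∂_1 are all 1, so H_0 ≅ Z.
  H_1: rank ker ∂_1 − rank ∂_2 = (10 − 4) − 6 = 0, and the invariant factors of ∂_2 are all 1, so H_1 ≅ 0.
  H_2: rank ker ∂_2 − rank ∂_3 = (10 − 6) − 4 = 0, and the invariant factors of ∂_3 are all 1, so H_2 ≅ 0.
  H_3: rank ker ∂_3 − rank ∂_4 = (5 − 4) − 0 = 1, and there is no ∂_4, so H_3 ≅ Z.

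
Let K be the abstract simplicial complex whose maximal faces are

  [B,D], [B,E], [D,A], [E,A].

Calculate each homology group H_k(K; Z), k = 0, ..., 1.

We work with the vertex ordering A < B < D < E. The simplices of K, each written with vertices in increasing order, are:

  0-simplices (4): A, B, D, E
  1-simplices (4): AD, AE, BD, BE

giving chain groups C_0 ≅ Z^4, C_1 ≅ Z^4.

Boundary ∂_1: C_1 → C_0 is given by ∂[p,q] = [q] − [p]. For instance
  ∂AD = D − A.
This gives a 4×4 integer matrix of rank 3; reducing to Smith normal form yields diagonal entries (1,1,1).

Computing H_k = (kernel of ∂_k) / (image of ∂_{k+1}):

  H_0: rank C_0 − rank ∂_1 = 4 − 3 = 1, and the invariant factors of ∂_1 are all 1, so H_0 = Z.
  H_1: rank ker ∂_1 − rank ∂_2 = (4 − 3) − 0 = 1, and there is no ∂_2, so H_1 = Z.

(K is a triangulation of the circle S^1.)

H_0 = Z,  H_1 = Z.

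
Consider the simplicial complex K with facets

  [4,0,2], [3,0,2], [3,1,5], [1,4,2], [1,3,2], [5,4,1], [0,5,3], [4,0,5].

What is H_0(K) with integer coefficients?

Order the vertices as 0 < 1 < 2 < 3 < 4 < 5. Listing each simplex with vertices in this order, K has dimension 2 with simplices:

  0-simplices (6): [0], [1], [2], [3], [4], [5]
  1-simplices (12): [0,2], [0,3], [0,4], [0,5], [1,2], [1,3], [1,4], [1,5], [2,3], [2,4], [3,5], [4,5]
  2-simplices (8): [0,2,3], [0,2,4], [0,3,5], [0,4,5], [1,2,3], [1,2,4], [1,3,5], [1,4,5]

so the chain groups are C_0 ≅ Z^6, C_1 ≅ Z^12, C_2 ≅ Z^8.

Boundary ∂_1: C_1 → C_0 maps an edge to its endpoints' difference, ∂[p,q] = q − p.
The resulting 6×12 matrix has rank 5, and its Smith normal form has invariant factors (1,1,1,1,1).

Boundary ∂_2: C_2 → C_1 acts by ∂[p,q,r] = [q,r] − [p,r] + [p,q]. For instance
  ∂[1,4,5] = [4,5] − [1,5] + [1,4],
  ∂[0,2,3] = [2,3] − [0,3] + [0,2].
The 12×8 boundary matrix has rank 7 and Smith normal form diag(1,1,1,1,1,1,1).

Computing H_k = (kernel of ∂_k) / (image of ∂_{k+1}):

  H_0: rank C_0 − rank ∂_1 = 6 − 5 = 1, and the invariant factors of ∂_1 are all 1, so H_0 ≅ Z.

H_0 ≅ Z.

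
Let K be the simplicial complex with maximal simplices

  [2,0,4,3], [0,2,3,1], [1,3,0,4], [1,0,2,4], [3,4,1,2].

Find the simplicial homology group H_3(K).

H_3 ≅ Z.

Take the total order 0 < 1 < 2 < 3 < 4 on the vertex set. Then K (dimension 3) consists of the simplices:

  0-simplices (5): [0], [1], [2], [3], [4]
  1-simplices (10): [0,1], [0,2], [0,3], [0,4], [1,2], [1,3], [1,4], [2,3], [2,4], [3,4]
  2-simplices (10): [0,1,2], [0,1,3], [0,1,4], [0,2,3], [0,2,4], [0,3,4], [1,2,3], [1,2,4], [1,3,4], [2,3,4]
  3-simplices (5): [0,1,2,3], [0,1,2,4], [0,1,3,4], [0,2,3,4], [1,2,3,4]

Hence C_0 ≅ Z^5, C_1 ≅ Z^10, C_2 ≅ Z^10, C_3 ≅ Z^5.

Boundary ∂_1: C_1 → C_0 maps an edge to its endpoints' difference, ∂[p,q] = q − p.
The 5×10 boundary matrix has rank 4 and Smith normal form diag(1,1,1,1).

Boundary ∂_2: C_2 → C_1 sends each 2-simplex [p,q,r] to [q,r] − [p,r] + [p,q]. For instance
  ∂[2,3,4] = [3,4] − [2,4] + [2,3],
  ∂[1,3,4] = [3,4] − [1,4] + [1,3].
As a 10×10 matrix over Z this has rank 6, with invariant factors (1,1,1,1,1,1).

The boundary map ∂_3: C_3 → C_2 sends each 3-simplex σ to the alternating sum Σ_i (−1)^i (σ with its i-th vertex removed). For instance
  ∂[0,1,2,4] = [1,2,4] − [0,2,4] + [0,1,4] − [0,1,2],
  ∂[0,1,3,4] = [1,3,4] − [0,3,4] + [0,1,4] − [0,1,3].
The resulting 10×5 matrix has rank 4, and its Smith normal form has invariant factors (1,1,1,1).

Reading off H_k = ker ∂_k / im ∂_{k+1}:

  H_3: rank ker ∂_3 − rank ∂_4 = (5 − 4) − 0 = 1, and there is no ∂_4, so H_3 ≅ Z.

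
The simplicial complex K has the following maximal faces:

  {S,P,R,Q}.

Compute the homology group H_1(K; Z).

H_1 ≅ 0.

Take the total order P < Q < R < S on the vertex set. Then K (dimension 3) consists of the simplices:

  0-simplices (4): P, Q, R, S
  1-simplices (6): PQ, PR, PS, QR, QS, RS
  2-simplices (4): PQR, PQS, PRS, QRS
  3-simplices (1): PQRS

Hence C_0 ≅ Z^4, C_1 ≅ Z^6, C_2 ≅ Z^4, C_3 ≅ Z^1.

The boundary map ∂_1: C_1 → C_0 sends each edge [p,q] (with p < q) to q − p. For instance
  ∂PS = S − P.
This gives a 4×6 integer matrix of rank 3; reducing to Smith normal form yields diagonal entries (1,1,1).

∂_2: C_2 → C_1 acts by ∂[p,q,r] = [q,r] − [p,r] + [p,q]. For instance
  ∂QRS = RS − QS + QR,
  ∂PQS = QS − PS + PQ.
The resulting 6×4 matrix has rank 3, and its Smith normal form has invariant factors (1,1,1).

∂_3: C_3 → C_2 sends each 3-simplex σ to the alternating sum Σ_i (−1)^i (σ with its i-th vertex removed). For instance
  ∂PQRS = QRS − PRS + PQS − PQR.
The resulting 4×1 matrix has rank 1, and its Smith normal form has invariant factors (1).

Reading off H_k = ker ∂_k / im ∂_{k+1}:

  H_1: rank ker ∂_1 − rank ∂_2 = (6 − 3) − 3 = 0, and the invariant factors of ∂_2 are all 1, so H_1 = 0.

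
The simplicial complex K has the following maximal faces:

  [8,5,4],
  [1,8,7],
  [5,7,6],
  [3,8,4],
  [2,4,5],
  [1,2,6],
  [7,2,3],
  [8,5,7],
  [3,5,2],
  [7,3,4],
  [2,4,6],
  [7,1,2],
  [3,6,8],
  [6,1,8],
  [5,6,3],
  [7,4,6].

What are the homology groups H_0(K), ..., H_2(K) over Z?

Order the vertices as 1 < 2 < 3 < 4 < 5 < 6 < 7 < 8. Listing each simplex with vertices in this order, K has dimension 2 with simplices:

  0-simplices (8): [1], [2], [3], [4], [5], [6], [7], [8]
  1-simplices (24): (24 of them)
  2-simplices (16): [1,2,6], [1,2,7], [1,6,8], [1,7,8], [2,3,5], [2,3,7], [2,4,5], [2,4,6], [3,4,7], [3,4,8], [3,5,6], [3,6,8], [4,5,8], [4,6,7], [5,6,7], [5,7,8]

giving chain groups C_0 ≅ Z^8, C_1 ≅ Z^24, C_2 ≅ Z^16.

Boundary ∂_1: C_1 → C_0 is given by ∂[p,q] = [q] − [p]. For instance
  ∂[4,6] = [6] − [4].
This gives a 8×24 integer matrix of rank 7; reducing to Smith normal form yields diagonal entries (1,1,1,1,1,1,1).

∂_2: C_2 → C_1 sends each 2-simplex [p,q,r] to [q,r] − [p,r] + [p,q]. For instance
  ∂[5,6,7] = [6,7] − [5,7] + [5,6],
  ∂[3,6,8] = [6,8] − [3,8] + [3,6].
As a 24×16 matrix over Z this has rank 15, with invariant factors (1,1,1,1,1,1,1,1,1,1,1,1,1,1,1).

Computing H_k = (kernel of ∂_k) / (image of ∂_{k+1}):

  H_0: rank C_0 − rank ∂_1 = 8 − 7 = 1, and the invariant factors of ∂_1 are all 1, so H_0 = Z.
  H_1: rank ker ∂_1 − rank ∂_2 = (24 − 7) − 15 = 2, and the invariant factors of ∂_2 are all 1, so H_1 = Z^2.
  H_2: rank ker ∂_2 − rank ∂_3 = (16 − 15) − 0 = 1, and there is no ∂_3, so H_2 = Z.

As a check, the Euler characteristic is 8 − 24 + 16 = 0, which agrees with 1 − 2 + 1 = 0.
(K is a triangulation of the torus T^2.)

H_0 = Z,  H_1 = Z^2,  H_2 = Z.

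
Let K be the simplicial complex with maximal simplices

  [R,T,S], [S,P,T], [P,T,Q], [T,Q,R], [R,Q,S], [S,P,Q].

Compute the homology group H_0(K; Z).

H_0 ≅ Z.

Take the total order P < Q < R < S < T on the vertex set. Then K (dimension 2) consists of the simplices:

  0-simplices (5): P, Q, R, S, T
  1-simplices (9): PQ, PS, PT, QR, QS, QT, RS, RT, ST
  2-simplices (6): PQS, PQT, PST, QRS, QRT, RST

giving chain groups C_0 ≅ Z^5, C_1 ≅ Z^9, C_2 ≅ Z^6.

∂_1: C_1 → C_0 is given by ∂[p,q] = [q] − [p].
As a 5×9 matrix over Z this has rank 4, with invariant factors (1,1,1,1).

Boundary ∂_2: C_2 → C_1 maps a triangle to the signed sum of its edges. For instance
  ∂QRT = RT − QT + QR,
  ∂QRS = RS − QS + QR.
As a 9×6 matrix over Z this has rank 5, with invariant factors (1,1,1,1,1).

Reading off H_k = ker ∂_k / im ∂_{k+1}:

  H_0: rank C_0 − rank ∂_1 = 5 − 4 = 1, and the invariant factors of ∂_1 are all 1, so H_0 ≅ Z.

(K is a triangulation of the 2-sphere S^2.)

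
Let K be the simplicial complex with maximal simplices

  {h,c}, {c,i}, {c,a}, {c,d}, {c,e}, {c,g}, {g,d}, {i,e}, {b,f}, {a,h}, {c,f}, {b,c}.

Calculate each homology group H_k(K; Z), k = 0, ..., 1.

Order the vertices as a < b < c < d < e < f < g < h < i. Listing each simplex with vertices in this order, K has dimension 1 with simplices:

  0-simplices (9): a, b, c, d, e, f, g, h, i
  1-simplices (12): ac, ah, bc, bf, cd, ce, cf, cg, ch, ci, dg, ei

giving chain groups C_0 ≅ Z^9, C_1 ≅ Z^12.

The boundary map ∂_1: C_1 → C_0 is given by ∂[p,q] = [q] − [p]. For instance
  ∂ch = h − c.
As a 9×12 matrix over Z this has rank 8, with invariant factors (1,1,1,1,1,1,1,1).

Reading off H_k = ker ∂_k / im ∂_{k+1}:

  H_0: rank C_0 − rank ∂_1 = 9 − 8 = 1, and the invariant factors of ∂_1 are all 1, so H_0 = Z.
  H_1: rank ker ∂_1 − rank ∂_2 = (12 − 8) − 0 = 4, and there is no ∂_2, so H_1 = Z^4.

H_0 = Z,  H_1 = Z^4.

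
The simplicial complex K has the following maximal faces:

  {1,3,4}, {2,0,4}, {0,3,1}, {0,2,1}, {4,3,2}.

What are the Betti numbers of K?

b_0 = 1, b_1 = 1, b_2 = 0.

K has 5 vertices, 10 edges, 5 triangles.
rank ∂_0 = 0, rank ∂_1 = 4 ⇒ b_0 = 5 − 0 − 4 = 1; all invariant factors of ∂_1 are 1 so no torsion. So H_0 = Z.
rank ∂_1 = 4, rank ∂_2 = 5 ⇒ b_1 = 10 − 4 − 5 = 1; all invariant factors of ∂_2 are 1 so no torsion. So H_1 = Z.
rank ∂_2 = 5, rank ∂_3 = 0 ⇒ b_2 = 5 − 5 − 0 = 0. So H_2 = 0.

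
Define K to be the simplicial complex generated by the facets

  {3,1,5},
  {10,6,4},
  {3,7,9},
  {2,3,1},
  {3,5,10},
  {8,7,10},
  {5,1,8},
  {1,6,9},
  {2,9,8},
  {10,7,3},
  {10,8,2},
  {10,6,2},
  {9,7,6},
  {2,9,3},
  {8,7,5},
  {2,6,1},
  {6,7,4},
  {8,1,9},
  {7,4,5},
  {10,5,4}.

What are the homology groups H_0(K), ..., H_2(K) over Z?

H_0 ≅ Z,  H_1 ≅ Z ⊕ Z/2,  H_2 = 0.

Order the vertices as 1 < 2 < 3 < 4 < 5 < 6 < 7 < 8 < 9 < 10. Listing each simplex with vertices in this order, K has dimension 2 with simplices:

  0-simplices (10): [1], [2], [3], [4], [5], [6], [7], [8], [9], [10]
  1-simplices (30): (30 of them)
  2-simplices (20): (20 of them)

Hence C_0 ≅ Z^10, C_1 ≅ Z^30, C_2 ≅ Z^20.

The boundary map ∂_1: C_1 → C_0 is given by ∂[p,q] = [q] − [p]. For instance
  ∂[2,10] = [10] − [2].
As a 10×30 matrix over Z this has rank 9, with invariant factors (1,1,1,1,1,1,1,1,1).

Boundary ∂_2: C_2 → C_1 maps a triangle to the signed sum of its edges. For instance
  ∂[4,5,10] = [5,10] − [4,10] + [4,5],
  ∂[7,8,10] = [8,10] − [7,10] + [7,8].
As a 30×20 matrix over Z this has rank 20, with invariant factors (1,1,1,1,1,1,1,1,1,1,1,1,1,1,1,1,1,1,1,2).

From H_k ≅ ker(∂_k) / im(∂_{k+1}) we obtain:

  H_0: rank C_0 − rank ∂_1 = 10 − 9 = 1, and the invariant factors of ∂_1 are all 1, so H_0 = Z.
  H_1: rank ker ∂_1 − rank ∂_2 = (30 − 9) − 20 = 1, and ∂_2 has invariant factor 2 > 1, so H_1 = Z ⊕ Z/2.
  H_2: rank ker ∂_2 − rank ∂_3 = (20 − 20) − 0 = 0, and there is no ∂_3, so H_2 = 0.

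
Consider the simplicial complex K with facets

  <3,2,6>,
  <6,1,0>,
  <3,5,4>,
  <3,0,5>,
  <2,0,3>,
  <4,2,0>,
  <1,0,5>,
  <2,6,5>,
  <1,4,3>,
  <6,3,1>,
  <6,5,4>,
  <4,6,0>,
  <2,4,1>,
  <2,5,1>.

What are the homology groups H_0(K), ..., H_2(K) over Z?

H_0 = Z,  H_1 = Z^2,  H_2 = Z.

Take the total order 0 < 1 < 2 < 3 < 4 < 5 < 6 on the vertex set. Then K (dimension 2) consists of the simplices:

  0-simplices (7): [0], [1], [2], [3], [4], [5], [6]
  1-simplices (21): [0,1], [0,2], [0,3], [0,4], [0,5], [0,6], [1,2], [1,3], [1,4], [1,5], [1,6], [2,3], [2,4], [2,5], [2,6], [3,4], [3,5], [3,6], [4,5], [4,6], [5,6]
  2-simplices (14): [0,1,5], [0,1,6], [0,2,3], [0,2,4], [0,3,5], [0,4,6], [1,2,4], [1,2,5], [1,3,4], [1,3,6], [2,3,6], [2,5,6], [3,4,5], [4,5,6]

so the chain groups are C_0 ≅ Z^7, C_1 ≅ Z^21, C_2 ≅ Z^14.

The boundary map ∂_1: C_1 → C_0 maps an edge to its endpoints' difference, ∂[p,q] = q − p.
As a 7×21 matrix over Z this has rank 6, with invariant factors (1,1,1,1,1,1).

The boundary map ∂_2: C_2 → C_1 acts by ∂[p,q,r] = [q,r] − [p,r] + [p,q]. For instance
  ∂[0,3,5] = [3,5] − [0,5] + [0,3],
  ∂[0,1,5] = [1,5] − [0,5] + [0,1].
The 21×14 boundary matrix has rank 13 and Smith normal form diag(1,1,1,1,1,1,1,1,1,1,1,1,1).

Reading off H_k = ker ∂_k / im ∂_{k+1}:

  H_0: rank C_0 − rank ∂_1 = 7 − 6 = 1, and the invariant factors of ∂_1 are all 1, so H_0 ≅ Z.
  H_1: rank ker ∂_1 − rank ∂_2 = (21 − 6) − 13 = 2, and the invariant factors of ∂_2 are all 1, so H_1 ≅ Z^2.
  H_2: rank ker ∂_2 − rank ∂_3 = (14 − 13) − 0 = 1, and there is no ∂_3, so H_2 ≅ Z.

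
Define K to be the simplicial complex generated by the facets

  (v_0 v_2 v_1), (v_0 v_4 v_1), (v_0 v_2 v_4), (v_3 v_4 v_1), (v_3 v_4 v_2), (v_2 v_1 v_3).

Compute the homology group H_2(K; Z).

H_2 ≅ Z.

Fix the vertex order v_0 < v_1 < v_2 < v_3 < v_4 and write every simplex with vertices in increasing order. Then dim K = 2 and the simplices of K are:

  0-simplices (5): [v_0], [v_1], [v_2], [v_3], [v_4]
  1-simplices (9): [v_0,v_1], [v_0,v_2], [v_0,v_4], [v_1,v_2], [v_1,v_3], [v_1,v_4], [v_2,v_3], [v_2,v_4], [v_3,v_4]
  2-simplices (6): [v_0,v_1,v_2], [v_0,v_1,v_4], [v_0,v_2,v_4], [v_1,v_2,v_3], [v_1,v_3,v_4], [v_2,v_3,v_4]

so the chain groups are C_0 ≅ Z^5, C_1 ≅ Z^9, C_2 ≅ Z^6.

Boundary ∂_1: C_1 → C_0 maps an edge to its endpoints' difference, ∂[p,q] = q − p. For instance
  ∂[v_1,v_4] = [v_4] − [v_1].
This gives a 5×9 integer matrix of rank 4; reducing to Smith normal form yields diagonal entries (1,1,1,1).

∂_2: C_2 → C_1 sends each 2-simplex [p,q,r] to [q,r] − [p,r] + [p,q]. For instance
  ∂[v_0,v_2,v_4] = [v_2,v_4] − [v_0,v_4] + [v_0,v_2],
  ∂[v_2,v_3,v_4] = [v_3,v_4] − [v_2,v_4] + [v_2,v_3].
As a 9×6 matrix over Z this has rank 5, with invariant factors (1,1,1,1,1).

Now H_k = ker ∂_k / im ∂_{k+1}, so:

  H_2: rank ker ∂_2 − rank ∂_3 = (6 − 5) − 0 = 1, and there is no ∂_3, so H_2 = Z.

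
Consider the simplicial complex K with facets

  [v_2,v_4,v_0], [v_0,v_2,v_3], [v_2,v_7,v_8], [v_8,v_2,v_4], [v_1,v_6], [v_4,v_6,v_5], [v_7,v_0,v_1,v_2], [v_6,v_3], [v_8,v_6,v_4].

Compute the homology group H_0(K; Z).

H_0 ≅ Z.

We work with the vertex ordering v_0 < v_1 < v_2 < v_3 < v_4 < v_5 < v_6 < v_7 < v_8. The simplices of K, each written with vertices in increasing order, are:

  0-simplices (9): [v_0], [v_1], [v_2], [v_3], [v_4], [v_5], [v_6], [v_7], [v_8]
  1-simplices (19): (19 of them)
  2-simplices (10): [v_0,v_1,v_2], [v_0,v_1,v_7], [v_0,v_2,v_3], [v_0,v_2,v_4], [v_0,v_2,v_7], [v_1,v_2,v_7], [v_2,v_4,v_8], [v_2,v_7,v_8], [v_4,v_5,v_6], [v_4,v_6,v_8]
  3-simplices (1): [v_0,v_1,v_2,v_7]

so the chain groups are C_0 ≅ Z^9, C_1 ≅ Z^19, C_2 ≅ Z^10, C_3 ≅ Z^1.

Boundary ∂_1: C_1 → C_0 is given by ∂[p,q] = [q] − [p].
The 9×19 boundary matrix has rank 8 and Smith normal form diag(1,1,1,1,1,1,1,1).

∂_2: C_2 → C_1 sends each 2-simplex [p,q,r] to [q,r] − [p,r] + [p,q]. For instance
  ∂[v_0,v_2,v_7] = [v_2,v_7] − [v_0,v_7] + [v_0,v_2],
  ∂[v_2,v_7,v_8] = [v_7,v_8] − [v_2,v_8] + [v_2,v_7].
The resulting 19×10 matrix has rank 9, and its Smith normal form has invariant factors (1,1,1,1,1,1,1,1,1).

∂_3: C_3 → C_2 sends each 3-simplex σ to the alternating sum Σ_i (−1)^i (σ with its i-th vertex removed). For instance
  ∂[v_0,v_1,v_2,v_7] = [v_1,v_2,v_7] − [v_0,v_2,v_7] + [v_0,v_1,v_7] − [v_0,v_1,v_2].
The resulting 10×1 matrix has rank 1, and its Smith normal form has invariant factors (1).

Now H_k = ker ∂_k / im ∂_{k+1}, so:

  H_0: rank C_0 − rank ∂_1 = 9 − 8 = 1, and the invariant factors of ∂_1 are all 1, so H_0 ≅ Z.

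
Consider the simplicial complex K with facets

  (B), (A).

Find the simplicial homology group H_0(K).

H_0 = Z^2.

K has 2 vertices.
rank ∂_0 = 0, rank ∂_1 = 0 ⇒ b_0 = 2 − 0 − 0 = 2. So H_0 = Z^2.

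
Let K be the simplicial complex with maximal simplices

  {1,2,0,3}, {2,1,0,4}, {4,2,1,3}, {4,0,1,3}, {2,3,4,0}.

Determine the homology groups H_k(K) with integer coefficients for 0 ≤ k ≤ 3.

H_0 ≅ Z,  H_1 = 0,  H_2 = 0,  H_3 ≅ Z.

Take the total order 0 < 1 < 2 < 3 < 4 on the vertex set. Then K (dimension 3) consists of the simplices:

  0-simplices (5): [0], [1], [2], [3], [4]
  1-simplices (10): [0,1], [0,2], [0,3], [0,4], [1,2], [1,3], [1,4], [2,3], [2,4], [3,4]
  2-simplices (10): [0,1,2], [0,1,3], [0,1,4], [0,2,3], [0,2,4], [0,3,4], [1,2,3], [1,2,4], [1,3,4], [2,3,4]
  3-simplices (5): [0,1,2,3], [0,1,2,4], [0,1,3,4], [0,2,3,4], [1,2,3,4]

giving chain groups C_0 ≅ Z^5, C_1 ≅ Z^10, C_2 ≅ Z^10, C_3 ≅ Z^5.

∂_1: C_1 → C_0 sends each edge [p,q] (with p < q) to q − p. For instance
  ∂[1,4] = [4] − [1].
As a 5×10 matrix over Z this has rank 4, with invariant factors (1,1,1,1).

∂_2: C_2 → C_1 acts by ∂[p,q,r] = [q,r] − [p,r] + [p,q]. For instance
  ∂[0,3,4] = [3,4] − [0,4] + [0,3],
  ∂[2,3,4] = [3,4] − [2,4] + [2,3].
The resulting 10×10 matrix has rank 6, and its Smith normal form has invariant factors (1,1,1,1,1,1).

The boundary map ∂_3: C_3 → C_2 sends each 3-simplex σ to the alternating sum Σ_i (−1)^i (σ with its i-th vertex removed). For instance
  ∂[0,1,2,3] = [1,2,3] − [0,2,3] + [0,1,3] − [0,1,2],
  ∂[0,1,2,4] = [1,2,4] − [0,2,4] + [0,1,4] − [0,1,2].
As a 10×5 matrix over Z this has rank 4, with invariant factors (1,1,1,1).

Now H_k = ker ∂_k / im ∂_{k+1}, so:

  H_0: rank C_0 − rank ∂_1 = 5 − 4 = 1, and the invariant factors of ∂_1 are all 1, so H_0 ≅ Z.
  H_1: rank ker ∂_1 − rank ∂_2 = (10 − 4) − 6 = 0, and the invariant factors of ∂_2 are all 1, so H_1 ≅ 0.
  H_2: rank ker ∂_2 − rank ∂_3 = (10 − 6) − 4 = 0, and the invariant factors of ∂_3 are all 1, so H_2 ≅ 0.
  H_3: rank ker ∂_3 − rank ∂_4 = (5 − 4) − 0 = 1, and there is no ∂_4, so H_3 ≅ Z.

As a check, the Euler characteristic is 5 − 10 + 10 − 5 = 0, which agrees with 1 − 0 + 0 − 1 = 0.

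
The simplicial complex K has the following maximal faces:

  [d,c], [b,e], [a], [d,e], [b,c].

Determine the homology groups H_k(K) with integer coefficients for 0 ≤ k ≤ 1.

H_0 ≅ Z^2,  H_1 ≅ Z.

Fix the vertex order a < b < c < d < e and write every simplex with vertices in increasing order. Then dim K = 1 and the simplices of K are:

  0-simplices (5): a, b, c, d, e
  1-simplices (4): bc, be, cd, de

so the chain groups are C_0 ≅ Z^5, C_1 ≅ Z^4.

Boundary ∂_1: C_1 → C_0 sends each edge [p,q] (with p < q) to q − p.
The 5×4 boundary matrix has rank 3 and Smith normal form diag(1,1,1).

From H_k ≅ ker(∂_k) / im(∂_{k+1}) we obtain:

  H_0: rank C_0 − rank ∂_1 = 5 − 3 = 2, and the invariant factors of ∂_1 are all 1, so H_0 = Z^2.
  H_1: rank ker ∂_1 − rank ∂_2 = (4 − 3) − 0 = 1, and there is no ∂_2, so H_1 = Z.

As a check, the Euler characteristic is 5 − 4 = 1, which agrees with 2 − 1 = 1.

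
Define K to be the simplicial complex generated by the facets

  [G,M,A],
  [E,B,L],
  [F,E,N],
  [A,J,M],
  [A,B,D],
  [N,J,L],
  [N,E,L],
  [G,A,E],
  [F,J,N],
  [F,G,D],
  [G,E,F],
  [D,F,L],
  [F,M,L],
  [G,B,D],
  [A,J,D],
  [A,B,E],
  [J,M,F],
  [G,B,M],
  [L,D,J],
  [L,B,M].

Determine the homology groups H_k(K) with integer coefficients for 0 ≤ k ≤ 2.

K has 10 vertices, 30 edges, 20 triangles.
rank ∂_0 = 0, rank ∂_1 = 9 ⇒ b_0 = 10 − 0 − 9 = 1; all invariant factors of ∂_1 are 1 so no torsion. So H_0 ≅ Z.
rank ∂_1 = 9, rank ∂_2 = 20 ⇒ b_1 = 30 − 9 − 20 = 1; ∂_2 has invariant factor(s) [2] giving torsion. So H_1 ≅ Z × Z/2.
rank ∂_2 = 20, rank ∂_3 = 0 ⇒ b_2 = 20 − 20 − 0 = 0. So H_2 ≅ 0.

H_0 = Z,  H_1 = Z × Z/2,  H_2 = 0.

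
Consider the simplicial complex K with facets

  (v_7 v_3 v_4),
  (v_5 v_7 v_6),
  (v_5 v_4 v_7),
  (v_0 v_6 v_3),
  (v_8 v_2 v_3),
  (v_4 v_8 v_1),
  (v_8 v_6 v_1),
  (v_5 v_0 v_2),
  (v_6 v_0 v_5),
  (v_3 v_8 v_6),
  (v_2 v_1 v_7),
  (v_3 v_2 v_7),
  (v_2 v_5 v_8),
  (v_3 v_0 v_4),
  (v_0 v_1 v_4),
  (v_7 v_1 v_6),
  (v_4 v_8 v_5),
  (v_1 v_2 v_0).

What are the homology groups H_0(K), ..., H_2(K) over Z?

H_0 ≅ Z,  H_1 ≅ Z^2,  H_2 ≅ Z.

We work with the vertex ordering v_0 < v_1 < v_2 < v_3 < v_4 < v_5 < v_6 < v_7 < v_8. The simplices of K, each written with vertices in increasing order, are:

  0-simplices (9): [v_0], [v_1], [v_2], [v_3], [v_4], [v_5], [v_6], [v_7], [v_8]
  1-simplices (27): (27 of them)
  2-simplices (18): (18 of them)

so the chain groups are C_0 ≅ Z^9, C_1 ≅ Z^27, C_2 ≅ Z^18.

∂_1: C_1 → C_0 sends each edge [p,q] (with p < q) to q − p. For instance
  ∂[v_1,v_6] = [v_6] − [v_1].
The resulting 9×27 matrix has rank 8, and its Smith normal form has invariant factors (1,1,1,1,1,1,1,1).

∂_2: C_2 → C_1 maps a triangle to the signed sum of its edges. For instance
  ∂[v_3,v_6,v_8] = [v_6,v_8] − [v_3,v_8] + [v_3,v_6],
  ∂[v_4,v_5,v_8] = [v_5,v_8] − [v_4,v_8] + [v_4,v_5].
This gives a 27×18 integer matrix of rank 17; reducing to Smith normal form yields diagonal entries (1,1,1,1,1,1,1,1,1,1,1,1,1,1,1,1,1).

From H_k ≅ ker(∂_k) / im(∂_{k+1}) we obtain:

  H_0: rank C_0 − rank ∂_1 = 9 − 8 = 1, and the invariant factors of ∂_1 are all 1, so H_0 = Z.
  H_1: rank ker ∂_1 − rank ∂_2 = (27 − 8) − 17 = 2, and the invariant factors of ∂_2 are all 1, so H_1 = Z^2.
  H_2: rank ker ∂_2 − rank ∂_3 = (18 − 17) − 0 = 1, and there is no ∂_3, so H_2 = Z.

(K is a triangulation of the torus T^2.)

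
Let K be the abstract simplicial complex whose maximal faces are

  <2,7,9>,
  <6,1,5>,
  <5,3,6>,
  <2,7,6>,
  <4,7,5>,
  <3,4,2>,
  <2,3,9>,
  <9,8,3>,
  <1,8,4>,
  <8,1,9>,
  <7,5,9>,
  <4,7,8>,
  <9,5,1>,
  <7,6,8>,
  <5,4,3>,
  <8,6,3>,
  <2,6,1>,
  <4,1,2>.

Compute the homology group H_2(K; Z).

H_2 ≅ Z.

Fix the vertex order 1 < 2 < 3 < 4 < 5 < 6 < 7 < 8 < 9 and write every simplex with vertices in increasing order. Then dim K = 2 and the simplices of K are:

  0-simplices (9): [1], [2], [3], [4], [5], [6], [7], [8], [9]
  1-simplices (27): (27 of them)
  2-simplices (18): [1,2,4], [1,2,6], [1,4,8], [1,5,6], [1,5,9], [1,8,9], [2,3,4], [2,3,9], [2,6,7], [2,7,9], [3,4,5], [3,5,6], [3,6,8], [3,8,9], [4,5,7], [4,7,8], [5,7,9], [6,7,8]

Hence C_0 ≅ Z^9, C_1 ≅ Z^27, C_2 ≅ Z^18.

∂_1: C_1 → C_0 is given by ∂[p,q] = [q] − [p]. For instance
  ∂[7,8] = [8] − [7].
As a 9×27 matrix over Z this has rank 8, with invariant factors (1,1,1,1,1,1,1,1).

∂_2: C_2 → C_1 maps a triangle to the signed sum of its edges. For instance
  ∂[2,3,4] = [3,4] − [2,4] + [2,3],
  ∂[3,5,6] = [5,6] − [3,6] + [3,5].
The resulting 27×18 matrix has rank 17, and its Smith normal form has invariant factors (1,1,1,1,1,1,1,1,1,1,1,1,1,1,1,1,1).

From H_k ≅ ker(∂_k) / im(∂_{k+1}) we obtain:

  H_2: rank ker ∂_2 − rank ∂_3 = (18 − 17) − 0 = 1, and there is no ∂_3, so H_2 = Z.

(K is a triangulation of the torus T^2.)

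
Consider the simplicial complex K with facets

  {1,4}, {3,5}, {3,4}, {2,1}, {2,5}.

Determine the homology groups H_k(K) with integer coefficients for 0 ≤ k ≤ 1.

Order the vertices as 1 < 2 < 3 < 4 < 5. Listing each simplex with vertices in this order, K has dimension 1 with simplices:

  0-simplices (5): [1], [2], [3], [4], [5]
  1-simplices (5): [1,2], [1,4], [2,5], [3,4], [3,5]

Hence C_0 ≅ Z^5, C_1 ≅ Z^5.

The boundary map ∂_1: C_1 → C_0 maps an edge to its endpoints' difference, ∂[p,q] = q − p. For instance
  ∂[3,4] = [4] − [3].
The 5×5 boundary matrix has rank 4 and Smith normal form diag(1,1,1,1).

Computing H_k = (kernel of ∂_k) / (image of ∂_{k+1}):

  H_0: rank C_0 − rank ∂_1 = 5 − 4 = 1, and the invariant factors of ∂_1 are all 1, so H_0 = Z.
  H_1: rank ker ∂_1 − rank ∂_2 = (5 − 4) − 0 = 1, and there is no ∂_2, so H_1 = Z.

H_0 = Z,  H_1 = Z.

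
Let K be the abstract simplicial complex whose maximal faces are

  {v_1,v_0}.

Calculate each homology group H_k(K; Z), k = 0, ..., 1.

H_0 = Z,  H_1 = 0.

Fix the vertex order v_0 < v_1 and write every simplex with vertices in increasing order. Then dim K = 1 and the simplices of K are:

  0-simplices (2): [v_0], [v_1]
  1-simplices (1): [v_0,v_1]

so the chain groups are C_0 ≅ Z^2, C_1 ≅ Z^1.

Boundary ∂_1: C_1 → C_0 maps an edge to its endpoints' difference, ∂[p,q] = q − p. For instance
  ∂[v_0,v_1] = [v_1] − [v_0].
This gives a 2×1 integer matrix of rank 1; reducing to Smith normal form yields diagonal entries (1).

From H_k ≅ ker(∂_k) / im(∂_{k+1}) we obtain:

  H_0: rank C_0 − rank ∂_1 = 2 − 1 = 1, and the invariant factors of ∂_1 are all 1, so H_0 = Z.
  H_1: rank ker ∂_1 − rank ∂_2 = (1 − 1) − 0 = 0, and there is no ∂_2, so H_1 = 0.

(K is a triangulation of the 1-simplex.)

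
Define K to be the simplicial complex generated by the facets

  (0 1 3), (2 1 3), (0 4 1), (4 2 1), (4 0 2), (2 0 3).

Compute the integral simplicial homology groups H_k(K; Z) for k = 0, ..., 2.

H_0 ≅ Z,  H_1 = 0,  H_2 ≅ Z.

Order the vertices as 0 < 1 < 2 < 3 < 4. Listing each simplex with vertices in this order, K has dimension 2 with simplices:

  0-simplices (5): [0], [1], [2], [3], [4]
  1-simplices (9): [0,1], [0,2], [0,3], [0,4], [1,2], [1,3], [1,4], [2,3], [2,4]
  2-simplices (6): [0,1,3], [0,1,4], [0,2,3], [0,2,4], [1,2,3], [1,2,4]

Hence C_0 ≅ Z^5, C_1 ≅ Z^9, C_2 ≅ Z^6.

The boundary map ∂_1: C_1 → C_0 is given by ∂[p,q] = [q] − [p]. For instance
  ∂[2,4] = [4] − [2].
This gives a 5×9 integer matrix of rank 4; reducing to Smith normal form yields diagonal entries (1,1,1,1).

Boundary ∂_2: C_2 → C_1 sends each 2-simplex [p,q,r] to [q,r] − [p,r] + [p,q]. For instance
  ∂[1,2,3] = [2,3] − [1,3] + [1,2],
  ∂[0,2,4] = [2,4] − [0,4] + [0,2].
The 9×6 boundary matrix has rank 5 and Smith normal form diag(1,1,1,1,1).

From H_k ≅ ker(∂_k) / im(∂_{k+1}) we obtain:

  H_0: rank C_0 − rank ∂_1 = 5 − 4 = 1, and the invariant factors of ∂_1 are all 1, so H_0 ≅ Z.
  H_1: rank ker ∂_1 − rank ∂_2 = (9 − 4) − 5 = 0, and the invariant factors of ∂_2 are all 1, so H_1 ≅ 0.
  H_2: rank ker ∂_2 − rank ∂_3 = (6 − 5) − 0 = 1, and there is no ∂_3, so H_2 ≅ Z.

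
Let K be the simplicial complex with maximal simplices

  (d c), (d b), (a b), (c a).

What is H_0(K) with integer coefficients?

K has 4 vertices, 4 edges.
rank ∂_0 = 0, rank ∂_1 = 3 ⇒ b_0 = 4 − 0 − 3 = 1; all invariant factors of ∂_1 are 1 so no torsion. So H_0 = Z.

H_0 = Z.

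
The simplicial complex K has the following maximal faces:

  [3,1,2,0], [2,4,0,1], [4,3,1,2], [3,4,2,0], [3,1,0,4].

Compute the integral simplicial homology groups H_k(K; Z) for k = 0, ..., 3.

H_0 ≅ Z,  H_1 = 0,  H_2 = 0,  H_3 ≅ Z.

We work with the vertex ordering 0 < 1 < 2 < 3 < 4. The simplices of K, each written with vertices in increasing order, are:

  0-simplices (5): [0], [1], [2], [3], [4]
  1-simplices (10): [0,1], [0,2], [0,3], [0,4], [1,2], [1,3], [1,4], [2,3], [2,4], [3,4]
  2-simplices (10): [0,1,2], [0,1,3], [0,1,4], [0,2,3], [0,2,4], [0,3,4], [1,2,3], [1,2,4], [1,3,4], [2,3,4]
  3-simplices (5): [0,1,2,3], [0,1,2,4], [0,1,3,4], [0,2,3,4], [1,2,3,4]

so the chain groups are C_0 ≅ Z^5, C_1 ≅ Z^10, C_2 ≅ Z^10, C_3 ≅ Z^5.

Boundary ∂_1: C_1 → C_0 maps an edge to its endpoints' difference, ∂[p,q] = q − p. For instance
  ∂[2,4] = [4] − [2].
This gives a 5×10 integer matrix of rank 4; reducing to Smith normal form yields diagonal entries (1,1,1,1).

Boundary ∂_2: C_2 → C_1 sends each 2-simplex [p,q,r] to [q,r] − [p,r] + [p,q]. For instance
  ∂[0,2,4] = [2,4] − [0,4] + [0,2],
  ∂[0,3,4] = [3,4] − [0,4] + [0,3].
The resulting 10×10 matrix has rank 6, and its Smith normal form has invariant factors (1,1,1,1,1,1).

∂_3: C_3 → C_2 sends each 3-simplex σ to the alternating sum Σ_i (−1)^i (σ with its i-th vertex removed). For instance
  ∂[0,1,2,4] = [1,2,4] − [0,2,4] + [0,1,4] − [0,1,2],
  ∂[1,2,3,4] = [2,3,4] − [1,3,4] + [1,2,4] − [1,2,3].
As a 10×5 matrix over Z this has rank 4, with invariant factors (1,1,1,1).

Reading off H_k = ker ∂_k / im ∂_{k+1}:

  H_0: rank C_0 − rank ∂_1 = 5 − 4 = 1, and the invariant factors of ∂_1 are all 1, so H_0 ≅ Z.
  H_1: rank ker ∂_1 − rank ∂_2 = (10 − 4) − 6 = 0, and the invariant factors of ∂_2 are all 1, so H_1 ≅ 0.
  H_2: rank ker ∂_2 − rank ∂_3 = (10 − 6) − 4 = 0, and the invariant factors of ∂_3 are all 1, so H_2 ≅ 0.
  H_3: rank ker ∂_3 − rank ∂_4 = (5 − 4) − 0 = 1, and there is no ∂_4, so H_3 ≅ Z.

As a check, the Euler characteristic is 5 − 10 + 10 − 5 = 0, which agrees with 1 − 0 + 0 − 1 = 0.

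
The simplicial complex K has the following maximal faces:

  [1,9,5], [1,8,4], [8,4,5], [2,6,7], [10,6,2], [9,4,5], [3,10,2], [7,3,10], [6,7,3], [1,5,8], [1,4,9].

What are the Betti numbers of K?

Fix the vertex order 1 < 2 < 3 < 4 < 5 < 6 < 7 < 8 < 9 < 10 and write every simplex with vertices in increasing order. Then dim K = 2 and the simplices of K are:

  0-simplices (10): [1], [2], [3], [4], [5], [6], [7], [8], [9], [10]
  1-simplices (19): [1,4], [1,5], [1,8], [1,9], [2,3], [2,6], [2,7], [2,10], [3,6], [3,7], [3,10], [4,5], [4,8], [4,9], [5,8], [5,9], [6,7], [6,10], [7,10]
  2-simplices (11): [1,4,8], [1,4,9], [1,5,8], [1,5,9], [2,3,10], [2,6,7], [2,6,10], [3,6,7], [3,7,10], [4,5,8], [4,5,9]

giving chain groups C_0 ≅ Z^10, C_1 ≅ Z^19, C_2 ≅ Z^11.

∂_1: C_1 → C_0 maps an edge to its endpoints' difference, ∂[p,q] = q − p.
As a 10×19 matrix over Z this has rank 8, with invariant factors (1,1,1,1,1,1,1,1).

∂_2: C_2 → C_1 maps a triangle to the signed sum of its edges. For instance
  ∂[1,5,8] = [5,8] − [1,8] + [1,5],
  ∂[1,5,9] = [5,9] − [1,9] + [1,5].
The resulting 19×11 matrix has rank 10, and its Smith normal form has invariant factors (1,1,1,1,1,1,1,1,1,1).

Reading off H_k = ker ∂_k / im ∂_{k+1}:

  H_0: rank C_0 − rank ∂_1 = 10 − 8 = 2, and the invariant factors of ∂_1 are all 1, so H_0 = Z^2.
  H_1: rank ker ∂_1 − rank ∂_2 = (19 − 8) − 10 = 1, and the invariant factors of ∂_2 are all 1, so H_1 = Z.
  H_2: rank ker ∂_2 − rank ∂_3 = (11 − 10) − 0 = 1, and there is no ∂_3, so H_2 = Z.

As a check, the Euler characteristic is 10 − 19 + 11 = 2, which agrees with 2 − 1 + 1 = 2.
(K is a triangulation of the disjoint union of the 2-sphere S^2 and the Möbius band.)

Hence the Betti numbers are b_0 = 2, b_1 = 1, b_2 = 1.

b_0 = 2, b_1 = 1, b_2 = 1.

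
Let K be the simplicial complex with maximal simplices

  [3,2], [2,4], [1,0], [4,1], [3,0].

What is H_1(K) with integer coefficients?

Order the vertices as 0 < 1 < 2 < 3 < 4. Listing each simplex with vertices in this order, K has dimension 1 with simplices:

  0-simplices (5): [0], [1], [2], [3], [4]
  1-simplices (5): [0,1], [0,3], [1,4], [2,3], [2,4]

so the chain groups are C_0 ≅ Z^5, C_1 ≅ Z^5.

Boundary ∂_1: C_1 → C_0 sends each edge [p,q] (with p < q) to q − p. For instance
  ∂[0,3] = [3] − [0].
This gives a 5×5 integer matrix of rank 4; reducing to Smith normal form yields diagonal entries (1,1,1,1).

Computing H_k = (kernel of ∂_k) / (image of ∂_{k+1}):

  H_1: rank ker ∂_1 − rank ∂_2 = (5 − 4) − 0 = 1, and there is no ∂_2, so H_1 = Z.

H_1 = Z.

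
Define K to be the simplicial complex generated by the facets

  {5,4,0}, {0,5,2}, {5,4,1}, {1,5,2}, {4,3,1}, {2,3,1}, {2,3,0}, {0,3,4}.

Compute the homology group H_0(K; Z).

K has 6 vertices, 12 edges, 8 triangles.
rank ∂_0 = 0, rank ∂_1 = 5 ⇒ b_0 = 6 − 0 − 5 = 1; all invariant factors of ∂_1 are 1 so no torsion. So H_0 = Z.

H_0 = Z.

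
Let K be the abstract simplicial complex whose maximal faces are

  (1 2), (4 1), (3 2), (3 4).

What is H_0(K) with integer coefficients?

H_0 ≅ Z.

Fix the vertex order 1 < 2 < 3 < 4 and write every simplex with vertices in increasing order. Then dim K = 1 and the simplices of K are:

  0-simplices (4): [1], [2], [3], [4]
  1-simplices (4): [1,2], [1,4], [2,3], [3,4]

so the chain groups are C_0 ≅ Z^4, C_1 ≅ Z^4.

∂_1: C_1 → C_0 is given by ∂[p,q] = [q] − [p]. For instance
  ∂[3,4] = [4] − [3].
The resulting 4×4 matrix has rank 3, and its Smith normal form has invariant factors (1,1,1).

Now H_k = ker ∂_k / im ∂_{k+1}, so:

  H_0: rank C_0 − rank ∂_1 = 4 − 3 = 1, and the invariant factors of ∂_1 are all 1, so H_0 ≅ Z.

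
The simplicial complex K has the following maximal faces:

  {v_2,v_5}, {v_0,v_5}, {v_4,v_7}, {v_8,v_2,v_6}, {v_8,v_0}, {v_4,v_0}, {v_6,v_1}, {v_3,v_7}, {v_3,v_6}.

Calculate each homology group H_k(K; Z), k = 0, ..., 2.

H_0 = Z,  H_1 = Z^2,  H_2 = 0.

Order the vertices as v_0 < v_1 < v_2 < v_3 < v_4 < v_5 < v_6 < v_7 < v_8. Listing each simplex with vertices in this order, K has dimension 2 with simplices:

  0-simplices (9): [v_0], [v_1], [v_2], [v_3], [v_4], [v_5], [v_6], [v_7], [v_8]
  1-simplices (11): [v_0,v_4], [v_0,v_5], [v_0,v_8], [v_1,v_6], [v_2,v_5], [v_2,v_6], [v_2,v_8], [v_3,v_6], [v_3,v_7], [v_4,v_7], [v_6,v_8]
  2-simplices (1): [v_2,v_6,v_8]

Hence C_0 ≅ Z^9, C_1 ≅ Z^11, C_2 ≅ Z^1.

Boundary ∂_1: C_1 → C_0 is given by ∂[p,q] = [q] − [p].
As a 9×11 matrix over Z this has rank 8, with invariant factors (1,1,1,1,1,1,1,1).

The boundary map ∂_2: C_2 → C_1 acts by ∂[p,q,r] = [q,r] − [p,r] + [p,q]. For instance
  ∂[v_2,v_6,v_8] = [v_6,v_8] − [v_2,v_8] + [v_2,v_6].
The 11×1 boundary matrix has rank 1 and Smith normal form diag(1).

Reading off H_k = ker ∂_k / im ∂_{k+1}:

  H_0: rank C_0 − rank ∂_1 = 9 − 8 = 1, and the invariant factors of ∂_1 are all 1, so H_0 = Z.
  H_1: rank ker ∂_1 − rank ∂_2 = (11 − 8) − 1 = 2, and the invariant factors of ∂_2 are all 1, so H_1 = Z^2.
  H_2: rank ker ∂_2 − rank ∂_3 = (1 − 1) − 0 = 0, and there is no ∂_3, so H_2 = 0.

As a check, the Euler characteristic is 9 − 11 + 1 = -1, which agrees with 1 − 2 + 0 = -1.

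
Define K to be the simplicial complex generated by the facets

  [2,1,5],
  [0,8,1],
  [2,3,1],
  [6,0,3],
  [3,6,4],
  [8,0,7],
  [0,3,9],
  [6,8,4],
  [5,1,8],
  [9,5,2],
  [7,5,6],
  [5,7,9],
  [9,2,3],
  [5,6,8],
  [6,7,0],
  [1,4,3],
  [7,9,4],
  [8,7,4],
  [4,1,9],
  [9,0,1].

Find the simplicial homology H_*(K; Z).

H_0 = Z,  H_1 = Z ⊕ Z/2Z,  H_2 = 0.

We work with the vertex ordering 0 < 1 < 2 < 3 < 4 < 5 < 6 < 7 < 8 < 9. The simplices of K, each written with vertices in increasing order, are:

  0-simplices (10): [0], [1], [2], [3], [4], [5], [6], [7], [8], [9]
  1-simplices (30): (30 of them)
  2-simplices (20): (20 of them)

giving chain groups C_0 ≅ Z^10, C_1 ≅ Z^30, C_2 ≅ Z^20.

∂_1: C_1 → C_0 is given by ∂[p,q] = [q] − [p]. For instance
  ∂[5,6] = [6] − [5].
This gives a 10×30 integer matrix of rank 9; reducing to Smith normal form yields diagonal entries (1,1,1,1,1,1,1,1,1).

The boundary map ∂_2: C_2 → C_1 maps a triangle to the signed sum of its edges. For instance
  ∂[4,7,8] = [7,8] − [4,8] + [4,7],
  ∂[0,1,8] = [1,8] − [0,8] + [0,1].
As a 30×20 matrix over Z this has rank 20, with invariant factors (1,1,1,1,1,1,1,1,1,1,1,1,1,1,1,1,1,1,1,2).

Now H_k = ker ∂_k / im ∂_{k+1}, so:

  H_0: rank C_0 − rank ∂_1 = 10 − 9 = 1, and the invariant factors of ∂_1 are all 1, so H_0 ≅ Z.
  H_1: rank ker ∂_1 − rank ∂_2 = (30 − 9) − 20 = 1, and ∂_2 has invariant factor 2 > 1, so H_1 ≅ Z ⊕ Z/2Z.
  H_2: rank ker ∂_2 − rank ∂_3 = (20 − 20) − 0 = 0, and there is no ∂_3, so H_2 ≅ 0.

As a check, the Euler characteristic is 10 − 30 + 20 = 0, which agrees with 1 − 1 + 0 = 0.
(K is a triangulation of the Klein bottle.)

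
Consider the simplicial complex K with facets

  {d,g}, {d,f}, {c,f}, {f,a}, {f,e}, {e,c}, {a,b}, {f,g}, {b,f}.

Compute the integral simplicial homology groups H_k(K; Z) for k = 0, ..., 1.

H_0 ≅ Z,  H_1 ≅ Z^3.

Order the vertices as a < b < c < d < e < f < g. Listing each simplex with vertices in this order, K has dimension 1 with simplices:

  0-simplices (7): a, b, c, d, e, f, g
  1-simplices (9): ab, af, bf, ce, cf, df, dg, ef, fg

giving chain groups C_0 ≅ Z^7, C_1 ≅ Z^9.

The boundary map ∂_1: C_1 → C_0 is given by ∂[p,q] = [q] − [p].
This gives a 7×9 integer matrix of rank 6; reducing to Smith normal form yields diagonal entries (1,1,1,1,1,1).

From H_k ≅ ker(∂_k) / im(∂_{k+1}) we obtain:

  H_0: rank C_0 − rank ∂_1 = 7 − 6 = 1, and the invariant factors of ∂_1 are all 1, so H_0 ≅ Z.
  H_1: rank ker ∂_1 − rank ∂_2 = (9 − 6) − 0 = 3, and there is no ∂_2, so H_1 ≅ Z^3.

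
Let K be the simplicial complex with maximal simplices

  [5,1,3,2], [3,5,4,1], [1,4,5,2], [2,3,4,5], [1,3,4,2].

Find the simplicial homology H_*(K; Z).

Take the total order 1 < 2 < 3 < 4 < 5 on the vertex set. Then K (dimension 3) consists of the simplices:

  0-simplices (5): [1], [2], [3], [4], [5]
  1-simplices (10): [1,2], [1,3], [1,4], [1,5], [2,3], [2,4], [2,5], [3,4], [3,5], [4,5]
  2-simplices (10): [1,2,3], [1,2,4], [1,2,5], [1,3,4], [1,3,5], [1,4,5], [2,3,4], [2,3,5], [2,4,5], [3,4,5]
  3-simplices (5): [1,2,3,4], [1,2,3,5], [1,2,4,5], [1,3,4,5], [2,3,4,5]

so the chain groups are C_0 ≅ Z^5, C_1 ≅ Z^10, C_2 ≅ Z^10, C_3 ≅ Z^5.

Boundary ∂_1: C_1 → C_0 is given by ∂[p,q] = [q] − [p]. For instance
  ∂[3,4] = [4] − [3].
This gives a 5×10 integer matrix of rank 4; reducing to Smith normal form yields diagonal entries (1,1,1,1).

Boundary ∂_2: C_2 → C_1 maps a triangle to the signed sum of its edges. For instance
  ∂[1,2,5] = [2,5] − [1,5] + [1,2],
  ∂[2,3,5] = [3,5] − [2,5] + [2,3].
As a 10×10 matrix over Z this has rank 6, with invariant factors (1,1,1,1,1,1).

Boundary ∂_3: C_3 → C_2 sends each 3-simplex σ to the alternating sum Σ_i (−1)^i (σ with its i-th vertex removed). For instance
  ∂[1,2,3,4] = [2,3,4] − [1,3,4] + [1,2,4] − [1,2,3],
  ∂[1,3,4,5] = [3,4,5] − [1,4,5] + [1,3,5] − [1,3,4].
As a 10×5 matrix over Z this has rank 4, with invariant factors (1,1,1,1).

Now H_k = ker ∂_k / im ∂_{k+1}, so:

  H_0: rank C_0 − rank ∂_1 = 5 − 4 = 1, and the invariant factors of ∂_1 are all 1, so H_0 ≅ Z.
  H_1: rank ker ∂_1 − rank ∂_2 = (10 − 4) − 6 = 0, and the invariant factors of ∂_2 are all 1, so H_1 ≅ 0.
  H_2: rank ker ∂_2 − rank ∂_3 = (10 − 6) − 4 = 0, and the invariant factors of ∂_3 are all 1, so H_2 ≅ 0.
  H_3: rank ker ∂_3 − rank ∂_4 = (5 − 4) − 0 = 1, and there is no ∂_4, so H_3 ≅ Z.

As a check, the Euler characteristic is 5 − 10 + 10 − 5 = 0, which agrees with 1 − 0 + 0 − 1 = 0.

H_0 ≅ Z,  H_1 = 0,  H_2 = 0,  H_3 ≅ Z.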